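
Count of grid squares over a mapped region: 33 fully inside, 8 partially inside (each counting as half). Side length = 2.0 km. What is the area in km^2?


effective squares = 33 + 8 * 0.5 = 37.0
area = 37.0 * 4.0 = 148.0 km^2

148.0 km^2


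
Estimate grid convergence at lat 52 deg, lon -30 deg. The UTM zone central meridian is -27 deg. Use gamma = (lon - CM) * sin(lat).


gamma = (-30 - -27) * sin(52) = -3 * 0.788011 = -2.364 degrees

-2.364 degrees


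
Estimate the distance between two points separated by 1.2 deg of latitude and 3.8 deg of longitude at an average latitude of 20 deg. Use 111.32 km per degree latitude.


dlat_km = 1.2 * 111.32 = 133.584
dlon_km = 3.8 * 111.32 * cos(20) ≈ 397.505
dist = sqrt(133.584^2 + 397.505^2) ≈ 419.4 km

419.4 km


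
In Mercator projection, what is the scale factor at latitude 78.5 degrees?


SF = 1 / cos(78.5) = 1 / 0.199368 = 5.016

5.016


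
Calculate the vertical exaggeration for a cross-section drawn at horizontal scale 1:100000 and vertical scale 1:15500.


VE = horizontal_scale / vertical_scale = 100000 / 15500 ≈ 6.5

6.5x


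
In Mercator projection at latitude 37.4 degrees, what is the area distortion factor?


area_distortion = 1/cos^2(37.4) = 1.585

1.585


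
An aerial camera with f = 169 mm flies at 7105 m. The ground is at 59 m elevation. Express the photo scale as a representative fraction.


scale = f / (H - h) = 169 mm / 7046 m = 169 / 7046000 = 1:41692

1:41692


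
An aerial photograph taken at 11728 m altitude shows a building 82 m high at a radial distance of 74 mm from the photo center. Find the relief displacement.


d = h * r / H = 82 * 74 / 11728 = 0.52 mm

0.52 mm


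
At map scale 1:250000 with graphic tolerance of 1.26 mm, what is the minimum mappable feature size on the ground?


ground = 1.26 mm * 250000 / 1000 = 315.0 m

315.0 m


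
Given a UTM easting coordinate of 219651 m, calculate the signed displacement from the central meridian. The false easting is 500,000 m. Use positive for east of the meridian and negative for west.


displacement = 219651 - 500000 = -280349 m

-280349 m


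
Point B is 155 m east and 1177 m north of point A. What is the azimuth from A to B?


az = atan2(155, 1177) = 7.5 deg
adjusted to 0-360: 7.5 degrees

7.5 degrees


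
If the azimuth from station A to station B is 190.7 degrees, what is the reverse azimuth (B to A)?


back azimuth = (190.7 + 180) mod 360 = 10.7 degrees

10.7 degrees


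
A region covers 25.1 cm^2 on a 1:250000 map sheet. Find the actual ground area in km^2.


ground_area = 25.1 * (250000/100)^2 = 156875000.0 m^2 = 156.875 km^2

156.875 km^2


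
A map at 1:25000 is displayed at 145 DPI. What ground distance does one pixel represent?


pixel_cm = 2.54 / 145 ≈ 0.017517 cm
ground = pixel_cm * 25000 / 100 = 2.54 * 25000 / (145 * 100) = 63500 / 14500 ≈ 4.38 m

4.38 m


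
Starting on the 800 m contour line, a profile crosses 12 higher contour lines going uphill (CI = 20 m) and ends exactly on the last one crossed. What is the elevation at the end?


elevation = 800 + 12 * 20 = 1040 m

1040 m


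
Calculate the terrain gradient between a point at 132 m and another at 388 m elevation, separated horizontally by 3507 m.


gradient = (388 - 132) / 3507 = 256 / 3507 = 0.073

0.073


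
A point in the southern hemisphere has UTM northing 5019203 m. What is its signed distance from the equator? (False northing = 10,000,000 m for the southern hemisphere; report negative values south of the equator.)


For southern: actual = 5019203 - 10000000 = -4980797 m

-4980797 m


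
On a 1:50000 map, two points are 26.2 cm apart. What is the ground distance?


ground = 26.2 cm * 50000 / 100 = 13100.0 m = 13.1 km

13.1 km


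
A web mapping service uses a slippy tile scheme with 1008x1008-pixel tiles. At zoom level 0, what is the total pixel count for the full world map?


tiles per axis = 2^0 = 1
total tiles = 1^2 = 1
pixels per axis = 1 * 1008 = 1008
total pixels = 1008^2 = 1016064

1016064 pixels


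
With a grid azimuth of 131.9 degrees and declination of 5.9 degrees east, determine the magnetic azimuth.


magnetic azimuth = grid azimuth - declination (east +ve)
mag_az = 131.9 - 5.9 = 126.0 degrees

126.0 degrees


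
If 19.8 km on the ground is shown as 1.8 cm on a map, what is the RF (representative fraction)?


ground = 19.8 km = 1980000 cm; RF denominator = ground / map = 1980000 / 1.8 = 1100000; RF = 1:1100000

1:1100000


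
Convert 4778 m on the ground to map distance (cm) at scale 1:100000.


map_cm = 4778 * 100 / 100000 = 4.778 cm ≈ 4.78 cm

4.78 cm


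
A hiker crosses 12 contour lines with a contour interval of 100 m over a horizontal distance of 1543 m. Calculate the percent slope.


elevation change = 12 * 100 = 1200 m
slope = 1200 / 1543 * 100 = 77.8%

77.8%


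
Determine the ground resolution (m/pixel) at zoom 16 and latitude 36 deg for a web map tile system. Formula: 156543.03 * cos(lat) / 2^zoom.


res = 156543.03 * cos(36) / 2^16 = 156543.03 * 0.80901699 / 65536 = 1.93 m/pixel

1.93 m/pixel


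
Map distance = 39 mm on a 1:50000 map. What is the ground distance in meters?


ground = 39 mm * 50000 / 1000 = 1950.0 m

1950.0 m


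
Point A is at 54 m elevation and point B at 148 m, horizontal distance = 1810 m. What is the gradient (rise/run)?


gradient = (148 - 54) / 1810 = 94 / 1810 = 0.0519

0.0519


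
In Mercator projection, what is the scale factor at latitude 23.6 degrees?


SF = 1 / cos(23.6) = 1 / 0.916363 = 1.091

1.091


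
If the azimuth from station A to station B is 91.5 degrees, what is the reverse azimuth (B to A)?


back azimuth = (91.5 + 180) mod 360 = 271.5 degrees

271.5 degrees


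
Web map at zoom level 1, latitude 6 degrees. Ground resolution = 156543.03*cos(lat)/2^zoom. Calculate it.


res = 156543.03 * cos(6) / 2^1 = 156543.03 * 0.9945219 / 2 = 77842.74 m/pixel

77842.74 m/pixel


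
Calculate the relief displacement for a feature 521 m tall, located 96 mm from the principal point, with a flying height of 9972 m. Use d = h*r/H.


d = h * r / H = 521 * 96 / 9972 = 5.02 mm

5.02 mm


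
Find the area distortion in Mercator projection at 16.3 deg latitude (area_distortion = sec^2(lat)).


area_distortion = 1/cos^2(16.3) = 1.086

1.086


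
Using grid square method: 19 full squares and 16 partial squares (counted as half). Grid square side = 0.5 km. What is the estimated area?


effective squares = 19 + 16 * 0.5 = 27.0
area = 27.0 * 0.25 = 6.75 km^2

6.75 km^2


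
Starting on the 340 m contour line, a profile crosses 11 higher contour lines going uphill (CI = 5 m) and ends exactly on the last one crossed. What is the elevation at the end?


elevation = 340 + 11 * 5 = 395 m

395 m


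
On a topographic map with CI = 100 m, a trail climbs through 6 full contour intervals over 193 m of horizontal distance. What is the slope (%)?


elevation change = 6 * 100 = 600 m
slope = 600 / 193 * 100 = 310.9%

310.9%


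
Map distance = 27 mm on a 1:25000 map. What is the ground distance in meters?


ground = 27 mm * 25000 / 1000 = 675.0 m

675.0 m


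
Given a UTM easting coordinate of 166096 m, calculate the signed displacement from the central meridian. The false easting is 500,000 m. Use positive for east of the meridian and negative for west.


displacement = 166096 - 500000 = -333904 m

-333904 m


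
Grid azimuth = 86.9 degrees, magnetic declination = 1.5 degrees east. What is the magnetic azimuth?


magnetic azimuth = grid azimuth - declination (east +ve)
mag_az = 86.9 - 1.5 = 85.4 degrees

85.4 degrees


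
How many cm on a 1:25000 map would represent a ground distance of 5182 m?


map_cm = 5182 * 100 / 25000 = 20.728 cm ≈ 20.73 cm

20.73 cm


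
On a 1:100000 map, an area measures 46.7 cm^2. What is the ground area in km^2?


ground_area = 46.7 * (100000/100)^2 = 46700000.0 m^2 = 46.7 km^2

46.7 km^2


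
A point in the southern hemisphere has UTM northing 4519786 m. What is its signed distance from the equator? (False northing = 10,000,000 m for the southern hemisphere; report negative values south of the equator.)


For southern: actual = 4519786 - 10000000 = -5480214 m

-5480214 m


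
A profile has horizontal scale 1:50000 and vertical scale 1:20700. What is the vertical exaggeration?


VE = horizontal_scale / vertical_scale = 50000 / 20700 ≈ 2.4

2.4x


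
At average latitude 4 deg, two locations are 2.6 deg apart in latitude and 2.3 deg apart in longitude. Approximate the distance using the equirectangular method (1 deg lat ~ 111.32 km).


dlat_km = 2.6 * 111.32 = 289.432
dlon_km = 2.3 * 111.32 * cos(4) ≈ 255.412
dist = sqrt(289.432^2 + 255.412^2) ≈ 386.0 km

386.0 km


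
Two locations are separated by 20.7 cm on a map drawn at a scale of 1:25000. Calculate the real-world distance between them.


ground = 20.7 cm * 25000 / 100 = 5175.0 m = 5.175 km

5.175 km


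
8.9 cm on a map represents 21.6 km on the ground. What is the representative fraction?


ground = 21.6 km = 2160000 cm; RF denominator = ground / map = 2160000 / 8.9 ≈ 242697; RF = 1:242697

1:242697


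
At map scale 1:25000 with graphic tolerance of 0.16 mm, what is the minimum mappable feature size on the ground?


ground = 0.16 mm * 25000 / 1000 = 4.0 m

4.0 m


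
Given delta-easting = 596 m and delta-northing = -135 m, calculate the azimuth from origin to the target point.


az = atan2(596, -135) = 102.8 deg
adjusted to 0-360: 102.8 degrees

102.8 degrees


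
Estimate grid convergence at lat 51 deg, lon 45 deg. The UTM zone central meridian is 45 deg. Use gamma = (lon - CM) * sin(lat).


gamma = (45 - 45) * sin(51) = 0 * 0.777146 = 0.0 degrees

0.0 degrees


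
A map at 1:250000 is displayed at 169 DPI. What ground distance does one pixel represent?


pixel_cm = 2.54 / 169 ≈ 0.01503 cm
ground = pixel_cm * 250000 / 100 = 2.54 * 250000 / (169 * 100) = 635000 / 16900 ≈ 37.57 m

37.57 m


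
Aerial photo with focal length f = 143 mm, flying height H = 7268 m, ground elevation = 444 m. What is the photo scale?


scale = f / (H - h) = 143 mm / 6824 m = 143 / 6824000 = 1:47720

1:47720


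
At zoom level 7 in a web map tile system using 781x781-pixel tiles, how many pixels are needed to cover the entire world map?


tiles per axis = 2^7 = 128
total tiles = 128^2 = 16384
pixels per axis = 128 * 781 = 99968
total pixels = 99968^2 = 9993601024

9993601024 pixels


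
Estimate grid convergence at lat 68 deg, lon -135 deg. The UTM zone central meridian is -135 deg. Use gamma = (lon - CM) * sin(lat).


gamma = (-135 - -135) * sin(68) = 0 * 0.927184 = 0.0 degrees

0.0 degrees


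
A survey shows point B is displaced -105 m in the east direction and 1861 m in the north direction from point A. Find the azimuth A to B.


az = atan2(-105, 1861) = -3.2 deg
adjusted to 0-360: 356.8 degrees

356.8 degrees


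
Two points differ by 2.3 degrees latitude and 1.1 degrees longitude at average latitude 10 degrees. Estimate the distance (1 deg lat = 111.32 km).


dlat_km = 2.3 * 111.32 = 256.036
dlon_km = 1.1 * 111.32 * cos(10) ≈ 120.592
dist = sqrt(256.036^2 + 120.592^2) ≈ 283.0 km

283.0 km


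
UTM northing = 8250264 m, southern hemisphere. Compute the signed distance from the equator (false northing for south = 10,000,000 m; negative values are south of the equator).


For southern: actual = 8250264 - 10000000 = -1749736 m

-1749736 m


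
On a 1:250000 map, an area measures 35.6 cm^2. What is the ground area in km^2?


ground_area = 35.6 * (250000/100)^2 = 222500000.0 m^2 = 222.5 km^2

222.5 km^2


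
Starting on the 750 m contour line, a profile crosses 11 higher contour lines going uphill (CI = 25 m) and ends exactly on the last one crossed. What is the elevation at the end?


elevation = 750 + 11 * 25 = 1025 m

1025 m


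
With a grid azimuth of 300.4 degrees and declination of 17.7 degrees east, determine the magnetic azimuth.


magnetic azimuth = grid azimuth - declination (east +ve)
mag_az = 300.4 - 17.7 = 282.7 degrees

282.7 degrees


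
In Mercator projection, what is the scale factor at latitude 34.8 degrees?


SF = 1 / cos(34.8) = 1 / 0.821149 = 1.218

1.218


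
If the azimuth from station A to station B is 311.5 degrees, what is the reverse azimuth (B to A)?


back azimuth = (311.5 + 180) mod 360 = 131.5 degrees

131.5 degrees


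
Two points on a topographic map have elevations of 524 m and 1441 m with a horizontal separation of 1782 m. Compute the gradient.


gradient = (1441 - 524) / 1782 = 917 / 1782 = 0.5146

0.5146


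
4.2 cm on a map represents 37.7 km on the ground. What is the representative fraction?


ground = 37.7 km = 3770000 cm; RF denominator = ground / map = 3770000 / 4.2 ≈ 897619; RF = 1:897619

1:897619


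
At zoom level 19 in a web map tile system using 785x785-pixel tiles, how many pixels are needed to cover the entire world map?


tiles per axis = 2^19 = 524288
total tiles = 524288^2 = 274877906944
pixels per axis = 524288 * 785 = 411566080
total pixels = 411566080^2 = 169386638206566400

169386638206566400 pixels


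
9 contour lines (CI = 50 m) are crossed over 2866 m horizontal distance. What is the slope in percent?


elevation change = 9 * 50 = 450 m
slope = 450 / 2866 * 100 = 15.7%

15.7%


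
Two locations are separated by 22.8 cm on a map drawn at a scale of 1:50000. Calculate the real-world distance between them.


ground = 22.8 cm * 50000 / 100 = 11400.0 m = 11.4 km

11.4 km


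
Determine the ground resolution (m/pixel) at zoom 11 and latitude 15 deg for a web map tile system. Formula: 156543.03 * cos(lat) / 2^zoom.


res = 156543.03 * cos(15) / 2^11 = 156543.03 * 0.96592583 / 2048 = 73.83 m/pixel

73.83 m/pixel


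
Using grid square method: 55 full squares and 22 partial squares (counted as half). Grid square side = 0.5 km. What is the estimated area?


effective squares = 55 + 22 * 0.5 = 66.0
area = 66.0 * 0.25 = 16.5 km^2

16.5 km^2


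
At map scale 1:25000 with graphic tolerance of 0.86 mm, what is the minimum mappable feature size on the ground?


ground = 0.86 mm * 25000 / 1000 = 21.5 m

21.5 m


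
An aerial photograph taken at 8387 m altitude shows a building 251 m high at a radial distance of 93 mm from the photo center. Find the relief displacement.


d = h * r / H = 251 * 93 / 8387 = 2.78 mm

2.78 mm


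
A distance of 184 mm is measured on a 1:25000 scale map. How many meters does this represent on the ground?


ground = 184 mm * 25000 / 1000 = 4600.0 m

4600.0 m


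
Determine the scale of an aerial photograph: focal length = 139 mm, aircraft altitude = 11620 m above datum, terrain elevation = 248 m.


scale = f / (H - h) = 139 mm / 11372 m = 139 / 11372000 = 1:81813

1:81813


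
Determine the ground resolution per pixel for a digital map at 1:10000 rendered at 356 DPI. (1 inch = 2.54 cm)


pixel_cm = 2.54 / 356 ≈ 0.007135 cm
ground = pixel_cm * 10000 / 100 = 2.54 * 10000 / (356 * 100) = 25400 / 35600 ≈ 0.71 m

0.71 m


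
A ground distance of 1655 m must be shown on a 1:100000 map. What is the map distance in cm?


map_cm = 1655 * 100 / 100000 = 1.655 cm ≈ 1.66 cm

1.66 cm


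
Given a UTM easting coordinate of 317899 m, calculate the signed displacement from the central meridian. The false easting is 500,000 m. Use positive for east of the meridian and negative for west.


displacement = 317899 - 500000 = -182101 m

-182101 m


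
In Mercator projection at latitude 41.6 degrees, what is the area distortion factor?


area_distortion = 1/cos^2(41.6) = 1.788

1.788


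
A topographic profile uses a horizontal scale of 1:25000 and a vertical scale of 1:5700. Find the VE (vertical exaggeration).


VE = horizontal_scale / vertical_scale = 25000 / 5700 ≈ 4.4

4.4x


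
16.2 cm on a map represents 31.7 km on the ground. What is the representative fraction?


ground = 31.7 km = 3170000 cm; RF denominator = ground / map = 3170000 / 16.2 ≈ 195679; RF = 1:195679

1:195679


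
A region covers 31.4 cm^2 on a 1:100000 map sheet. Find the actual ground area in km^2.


ground_area = 31.4 * (100000/100)^2 = 31400000.0 m^2 = 31.4 km^2

31.4 km^2


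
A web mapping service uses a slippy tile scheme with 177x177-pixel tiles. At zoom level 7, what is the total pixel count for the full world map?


tiles per axis = 2^7 = 128
total tiles = 128^2 = 16384
pixels per axis = 128 * 177 = 22656
total pixels = 22656^2 = 513294336

513294336 pixels


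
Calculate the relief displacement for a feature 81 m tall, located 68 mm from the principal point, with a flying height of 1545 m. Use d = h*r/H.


d = h * r / H = 81 * 68 / 1545 = 3.57 mm

3.57 mm


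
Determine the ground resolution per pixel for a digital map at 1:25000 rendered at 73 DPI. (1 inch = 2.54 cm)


pixel_cm = 2.54 / 73 ≈ 0.034795 cm
ground = pixel_cm * 25000 / 100 = 2.54 * 25000 / (73 * 100) = 63500 / 7300 ≈ 8.7 m

8.7 m


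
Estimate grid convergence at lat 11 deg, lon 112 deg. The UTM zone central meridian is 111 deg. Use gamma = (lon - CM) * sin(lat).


gamma = (112 - 111) * sin(11) = 1 * 0.190809 = 0.191 degrees

0.191 degrees


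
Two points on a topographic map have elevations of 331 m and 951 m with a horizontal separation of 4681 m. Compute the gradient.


gradient = (951 - 331) / 4681 = 620 / 4681 = 0.1325

0.1325


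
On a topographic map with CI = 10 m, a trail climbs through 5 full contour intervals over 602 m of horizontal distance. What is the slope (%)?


elevation change = 5 * 10 = 50 m
slope = 50 / 602 * 100 = 8.3%

8.3%


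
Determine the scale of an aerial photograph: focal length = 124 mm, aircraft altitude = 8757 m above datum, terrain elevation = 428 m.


scale = f / (H - h) = 124 mm / 8329 m = 124 / 8329000 = 1:67169

1:67169


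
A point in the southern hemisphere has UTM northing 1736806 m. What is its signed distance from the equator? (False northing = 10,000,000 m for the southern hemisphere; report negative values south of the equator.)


For southern: actual = 1736806 - 10000000 = -8263194 m

-8263194 m


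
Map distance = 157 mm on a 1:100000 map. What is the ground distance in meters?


ground = 157 mm * 100000 / 1000 = 15700.0 m

15700.0 m


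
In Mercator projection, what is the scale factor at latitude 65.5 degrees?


SF = 1 / cos(65.5) = 1 / 0.414693 = 2.411

2.411


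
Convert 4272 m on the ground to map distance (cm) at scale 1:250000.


map_cm = 4272 * 100 / 250000 = 1.7088 cm ≈ 1.71 cm

1.71 cm


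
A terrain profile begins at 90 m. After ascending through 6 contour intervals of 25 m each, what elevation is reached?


elevation = 90 + 6 * 25 = 240 m

240 m


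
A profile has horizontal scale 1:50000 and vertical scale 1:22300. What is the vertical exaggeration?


VE = horizontal_scale / vertical_scale = 50000 / 22300 ≈ 2.2

2.2x


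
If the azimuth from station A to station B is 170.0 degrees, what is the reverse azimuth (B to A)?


back azimuth = (170.0 + 180) mod 360 = 350.0 degrees

350.0 degrees


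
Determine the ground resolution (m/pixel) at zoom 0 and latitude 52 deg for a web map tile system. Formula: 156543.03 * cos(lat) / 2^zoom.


res = 156543.03 * cos(52) / 2^0 = 156543.03 * 0.61566148 / 1 = 96377.51 m/pixel

96377.51 m/pixel


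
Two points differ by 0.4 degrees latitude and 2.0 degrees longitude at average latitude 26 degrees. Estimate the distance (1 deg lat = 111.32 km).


dlat_km = 0.4 * 111.32 = 44.528
dlon_km = 2.0 * 111.32 * cos(26) ≈ 200.108
dist = sqrt(44.528^2 + 200.108^2) ≈ 205.0 km

205.0 km


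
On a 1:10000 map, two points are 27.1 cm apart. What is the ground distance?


ground = 27.1 cm * 10000 / 100 = 2710.0 m = 2.71 km

2.71 km


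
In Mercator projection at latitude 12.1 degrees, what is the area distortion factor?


area_distortion = 1/cos^2(12.1) = 1.046

1.046


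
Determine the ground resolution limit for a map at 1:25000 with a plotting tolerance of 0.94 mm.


ground = 0.94 mm * 25000 / 1000 = 23.5 m

23.5 m


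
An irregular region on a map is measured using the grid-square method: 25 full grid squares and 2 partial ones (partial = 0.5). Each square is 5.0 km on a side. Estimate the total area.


effective squares = 25 + 2 * 0.5 = 26.0
area = 26.0 * 25.0 = 650.0 km^2

650.0 km^2


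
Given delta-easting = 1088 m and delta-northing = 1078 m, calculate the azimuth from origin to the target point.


az = atan2(1088, 1078) = 45.3 deg
adjusted to 0-360: 45.3 degrees

45.3 degrees


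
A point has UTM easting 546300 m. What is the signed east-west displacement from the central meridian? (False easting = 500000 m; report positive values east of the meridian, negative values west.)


displacement = 546300 - 500000 = 46300 m

46300 m


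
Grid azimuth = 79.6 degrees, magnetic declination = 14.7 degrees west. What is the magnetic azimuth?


magnetic azimuth = grid azimuth - declination (east +ve)
mag_az = 79.6 - -14.7 = 94.3 degrees

94.3 degrees


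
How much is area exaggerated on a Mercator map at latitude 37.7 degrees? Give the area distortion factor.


area_distortion = 1/cos^2(37.7) = 1.597

1.597


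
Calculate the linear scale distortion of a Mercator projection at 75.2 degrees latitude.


SF = 1 / cos(75.2) = 1 / 0.255446 = 3.915

3.915


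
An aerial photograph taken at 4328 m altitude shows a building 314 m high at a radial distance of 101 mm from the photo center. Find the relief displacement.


d = h * r / H = 314 * 101 / 4328 = 7.33 mm

7.33 mm


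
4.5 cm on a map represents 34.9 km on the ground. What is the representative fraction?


ground = 34.9 km = 3490000 cm; RF denominator = ground / map = 3490000 / 4.5 ≈ 775556; RF = 1:775556

1:775556


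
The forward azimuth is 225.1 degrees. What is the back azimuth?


back azimuth = (225.1 + 180) mod 360 = 45.1 degrees

45.1 degrees


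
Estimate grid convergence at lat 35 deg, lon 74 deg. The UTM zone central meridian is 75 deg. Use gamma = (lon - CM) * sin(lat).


gamma = (74 - 75) * sin(35) = -1 * 0.573576 = -0.574 degrees

-0.574 degrees


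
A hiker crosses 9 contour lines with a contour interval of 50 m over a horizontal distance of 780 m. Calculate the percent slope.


elevation change = 9 * 50 = 450 m
slope = 450 / 780 * 100 = 57.7%

57.7%


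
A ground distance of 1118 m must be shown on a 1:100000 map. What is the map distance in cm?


map_cm = 1118 * 100 / 100000 = 1.118 cm ≈ 1.12 cm

1.12 cm


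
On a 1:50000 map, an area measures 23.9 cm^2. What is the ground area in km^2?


ground_area = 23.9 * (50000/100)^2 = 5975000.0 m^2 = 5.975 km^2

5.975 km^2


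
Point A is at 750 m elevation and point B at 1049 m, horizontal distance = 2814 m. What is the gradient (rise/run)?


gradient = (1049 - 750) / 2814 = 299 / 2814 = 0.1063

0.1063


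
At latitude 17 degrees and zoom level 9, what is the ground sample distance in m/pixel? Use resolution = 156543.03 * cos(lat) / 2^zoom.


res = 156543.03 * cos(17) / 2^9 = 156543.03 * 0.95630476 / 512 = 292.39 m/pixel

292.39 m/pixel


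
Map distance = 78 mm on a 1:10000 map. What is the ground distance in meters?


ground = 78 mm * 10000 / 1000 = 780.0 m

780.0 m


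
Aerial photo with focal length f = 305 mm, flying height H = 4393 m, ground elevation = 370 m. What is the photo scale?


scale = f / (H - h) = 305 mm / 4023 m = 305 / 4023000 = 1:13190

1:13190


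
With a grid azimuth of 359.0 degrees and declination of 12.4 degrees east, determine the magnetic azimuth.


magnetic azimuth = grid azimuth - declination (east +ve)
mag_az = 359.0 - 12.4 = 346.6 degrees

346.6 degrees


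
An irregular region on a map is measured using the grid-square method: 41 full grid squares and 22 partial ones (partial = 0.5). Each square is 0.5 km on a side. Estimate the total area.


effective squares = 41 + 22 * 0.5 = 52.0
area = 52.0 * 0.25 = 13.0 km^2

13.0 km^2


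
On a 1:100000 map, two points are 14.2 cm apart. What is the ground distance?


ground = 14.2 cm * 100000 / 100 = 14200.0 m = 14.2 km

14.2 km


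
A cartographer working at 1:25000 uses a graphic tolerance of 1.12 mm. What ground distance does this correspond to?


ground = 1.12 mm * 25000 / 1000 = 28.0 m

28.0 m


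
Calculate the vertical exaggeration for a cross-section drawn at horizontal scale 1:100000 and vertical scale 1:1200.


VE = horizontal_scale / vertical_scale = 100000 / 1200 ≈ 83.3

83.3x


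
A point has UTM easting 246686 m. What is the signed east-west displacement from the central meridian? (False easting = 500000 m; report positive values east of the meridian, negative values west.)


displacement = 246686 - 500000 = -253314 m

-253314 m


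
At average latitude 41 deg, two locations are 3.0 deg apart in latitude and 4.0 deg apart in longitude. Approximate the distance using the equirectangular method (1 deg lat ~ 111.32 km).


dlat_km = 3.0 * 111.32 = 333.96
dlon_km = 4.0 * 111.32 * cos(41) ≈ 336.057
dist = sqrt(333.96^2 + 336.057^2) ≈ 473.8 km

473.8 km


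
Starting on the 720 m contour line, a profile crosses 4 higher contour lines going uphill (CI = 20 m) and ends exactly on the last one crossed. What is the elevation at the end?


elevation = 720 + 4 * 20 = 800 m

800 m


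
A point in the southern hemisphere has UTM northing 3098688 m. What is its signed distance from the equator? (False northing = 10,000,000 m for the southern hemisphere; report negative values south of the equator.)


For southern: actual = 3098688 - 10000000 = -6901312 m

-6901312 m


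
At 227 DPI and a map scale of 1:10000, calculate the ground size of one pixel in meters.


pixel_cm = 2.54 / 227 ≈ 0.011189 cm
ground = pixel_cm * 10000 / 100 = 2.54 * 10000 / (227 * 100) = 25400 / 22700 ≈ 1.12 m

1.12 m


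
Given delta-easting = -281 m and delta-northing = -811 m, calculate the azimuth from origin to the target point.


az = atan2(-281, -811) = -160.9 deg
adjusted to 0-360: 199.1 degrees

199.1 degrees


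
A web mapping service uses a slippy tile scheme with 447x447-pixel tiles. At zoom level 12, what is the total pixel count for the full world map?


tiles per axis = 2^12 = 4096
total tiles = 4096^2 = 16777216
pixels per axis = 4096 * 447 = 1830912
total pixels = 1830912^2 = 3352238751744

3352238751744 pixels


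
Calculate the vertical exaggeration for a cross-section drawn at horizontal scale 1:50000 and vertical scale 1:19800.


VE = horizontal_scale / vertical_scale = 50000 / 19800 ≈ 2.5

2.5x


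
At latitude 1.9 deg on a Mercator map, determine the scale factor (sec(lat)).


SF = 1 / cos(1.9) = 1 / 0.99945 = 1.001

1.001


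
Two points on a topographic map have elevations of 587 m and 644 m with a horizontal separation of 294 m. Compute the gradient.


gradient = (644 - 587) / 294 = 57 / 294 = 0.1939

0.1939


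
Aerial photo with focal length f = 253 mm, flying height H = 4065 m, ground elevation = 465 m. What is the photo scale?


scale = f / (H - h) = 253 mm / 3600 m = 253 / 3600000 = 1:14229

1:14229


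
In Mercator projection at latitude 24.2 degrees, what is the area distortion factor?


area_distortion = 1/cos^2(24.2) = 1.202

1.202


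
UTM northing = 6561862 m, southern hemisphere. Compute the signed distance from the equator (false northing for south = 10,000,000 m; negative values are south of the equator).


For southern: actual = 6561862 - 10000000 = -3438138 m

-3438138 m


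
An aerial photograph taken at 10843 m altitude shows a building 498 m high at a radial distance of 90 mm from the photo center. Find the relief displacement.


d = h * r / H = 498 * 90 / 10843 = 4.13 mm

4.13 mm


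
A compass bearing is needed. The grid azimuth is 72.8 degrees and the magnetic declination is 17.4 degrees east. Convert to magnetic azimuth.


magnetic azimuth = grid azimuth - declination (east +ve)
mag_az = 72.8 - 17.4 = 55.4 degrees

55.4 degrees


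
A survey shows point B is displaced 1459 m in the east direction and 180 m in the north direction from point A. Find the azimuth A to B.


az = atan2(1459, 180) = 83.0 deg
adjusted to 0-360: 83.0 degrees

83.0 degrees


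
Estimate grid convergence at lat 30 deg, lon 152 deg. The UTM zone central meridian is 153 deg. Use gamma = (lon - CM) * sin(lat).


gamma = (152 - 153) * sin(30) = -1 * 0.5 = -0.5 degrees

-0.5 degrees


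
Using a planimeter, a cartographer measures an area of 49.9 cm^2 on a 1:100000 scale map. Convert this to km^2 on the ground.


ground_area = 49.9 * (100000/100)^2 = 49900000.0 m^2 = 49.9 km^2

49.9 km^2


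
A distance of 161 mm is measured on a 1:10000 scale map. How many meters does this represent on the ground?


ground = 161 mm * 10000 / 1000 = 1610.0 m

1610.0 m


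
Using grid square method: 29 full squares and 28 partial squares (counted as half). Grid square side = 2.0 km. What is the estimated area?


effective squares = 29 + 28 * 0.5 = 43.0
area = 43.0 * 4.0 = 172.0 km^2

172.0 km^2


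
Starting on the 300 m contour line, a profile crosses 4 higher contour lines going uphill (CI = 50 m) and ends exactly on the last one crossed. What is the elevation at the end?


elevation = 300 + 4 * 50 = 500 m

500 m


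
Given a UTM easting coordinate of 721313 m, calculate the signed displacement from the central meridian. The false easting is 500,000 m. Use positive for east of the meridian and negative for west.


displacement = 721313 - 500000 = 221313 m

221313 m


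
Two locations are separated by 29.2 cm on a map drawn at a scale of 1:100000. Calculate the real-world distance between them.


ground = 29.2 cm * 100000 / 100 = 29200.0 m = 29.2 km

29.2 km


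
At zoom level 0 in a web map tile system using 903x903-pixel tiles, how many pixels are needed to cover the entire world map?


tiles per axis = 2^0 = 1
total tiles = 1^2 = 1
pixels per axis = 1 * 903 = 903
total pixels = 903^2 = 815409

815409 pixels


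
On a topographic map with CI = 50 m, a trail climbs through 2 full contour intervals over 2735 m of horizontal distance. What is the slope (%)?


elevation change = 2 * 50 = 100 m
slope = 100 / 2735 * 100 = 3.7%

3.7%


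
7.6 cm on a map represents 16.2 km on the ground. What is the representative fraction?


ground = 16.2 km = 1620000 cm; RF denominator = ground / map = 1620000 / 7.6 ≈ 213158; RF = 1:213158

1:213158


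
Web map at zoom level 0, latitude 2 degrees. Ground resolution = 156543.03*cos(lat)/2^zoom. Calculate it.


res = 156543.03 * cos(2) / 2^0 = 156543.03 * 0.99939083 / 1 = 156447.67 m/pixel

156447.67 m/pixel


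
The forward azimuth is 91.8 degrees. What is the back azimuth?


back azimuth = (91.8 + 180) mod 360 = 271.8 degrees

271.8 degrees


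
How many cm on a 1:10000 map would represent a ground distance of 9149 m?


map_cm = 9149 * 100 / 10000 = 91.49 cm

91.49 cm


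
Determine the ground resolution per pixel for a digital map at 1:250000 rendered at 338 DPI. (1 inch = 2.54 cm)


pixel_cm = 2.54 / 338 ≈ 0.007515 cm
ground = pixel_cm * 250000 / 100 = 2.54 * 250000 / (338 * 100) = 635000 / 33800 ≈ 18.79 m

18.79 m


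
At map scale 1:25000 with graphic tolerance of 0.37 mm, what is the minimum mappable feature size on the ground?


ground = 0.37 mm * 25000 / 1000 = 9.25 m

9.25 m


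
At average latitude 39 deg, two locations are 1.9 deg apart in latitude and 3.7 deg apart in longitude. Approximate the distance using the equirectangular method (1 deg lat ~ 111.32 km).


dlat_km = 1.9 * 111.32 = 211.508
dlon_km = 3.7 * 111.32 * cos(39) ≈ 320.094
dist = sqrt(211.508^2 + 320.094^2) ≈ 383.7 km

383.7 km


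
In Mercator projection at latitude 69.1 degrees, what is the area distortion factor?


area_distortion = 1/cos^2(69.1) = 7.858

7.858


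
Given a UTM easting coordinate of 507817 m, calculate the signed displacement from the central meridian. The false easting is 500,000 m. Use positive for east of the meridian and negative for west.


displacement = 507817 - 500000 = 7817 m

7817 m


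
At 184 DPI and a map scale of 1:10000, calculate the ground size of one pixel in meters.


pixel_cm = 2.54 / 184 ≈ 0.013804 cm
ground = pixel_cm * 10000 / 100 = 2.54 * 10000 / (184 * 100) = 25400 / 18400 ≈ 1.38 m

1.38 m


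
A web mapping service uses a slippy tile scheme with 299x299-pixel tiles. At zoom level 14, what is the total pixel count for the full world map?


tiles per axis = 2^14 = 16384
total tiles = 16384^2 = 268435456
pixels per axis = 16384 * 299 = 4898816
total pixels = 4898816^2 = 23998398201856

23998398201856 pixels


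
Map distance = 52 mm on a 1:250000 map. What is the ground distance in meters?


ground = 52 mm * 250000 / 1000 = 13000.0 m

13000.0 m


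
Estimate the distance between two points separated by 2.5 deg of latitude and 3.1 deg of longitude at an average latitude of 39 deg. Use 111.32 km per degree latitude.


dlat_km = 2.5 * 111.32 = 278.3
dlon_km = 3.1 * 111.32 * cos(39) ≈ 268.187
dist = sqrt(278.3^2 + 268.187^2) ≈ 386.5 km

386.5 km


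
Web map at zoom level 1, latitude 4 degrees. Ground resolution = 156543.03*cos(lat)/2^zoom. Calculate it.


res = 156543.03 * cos(4) / 2^1 = 156543.03 * 0.99756405 / 2 = 78080.85 m/pixel

78080.85 m/pixel


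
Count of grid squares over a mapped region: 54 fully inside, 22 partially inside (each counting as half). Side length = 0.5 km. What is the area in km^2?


effective squares = 54 + 22 * 0.5 = 65.0
area = 65.0 * 0.25 = 16.25 km^2

16.25 km^2


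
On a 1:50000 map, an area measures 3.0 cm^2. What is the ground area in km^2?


ground_area = 3.0 * (50000/100)^2 = 750000.0 m^2 = 0.75 km^2

0.75 km^2


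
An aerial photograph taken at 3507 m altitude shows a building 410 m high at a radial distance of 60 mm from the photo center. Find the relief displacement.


d = h * r / H = 410 * 60 / 3507 = 7.01 mm

7.01 mm


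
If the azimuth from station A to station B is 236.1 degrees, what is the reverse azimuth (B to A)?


back azimuth = (236.1 + 180) mod 360 = 56.1 degrees

56.1 degrees


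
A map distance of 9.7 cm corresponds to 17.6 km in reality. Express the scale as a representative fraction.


ground = 17.6 km = 1760000 cm; RF denominator = ground / map = 1760000 / 9.7 ≈ 181443; RF = 1:181443

1:181443


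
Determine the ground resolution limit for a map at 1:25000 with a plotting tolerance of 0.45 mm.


ground = 0.45 mm * 25000 / 1000 = 11.25 m

11.25 m


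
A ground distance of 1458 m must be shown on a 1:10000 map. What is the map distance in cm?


map_cm = 1458 * 100 / 10000 = 14.58 cm

14.58 cm


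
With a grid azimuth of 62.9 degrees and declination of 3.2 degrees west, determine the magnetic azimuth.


magnetic azimuth = grid azimuth - declination (east +ve)
mag_az = 62.9 - -3.2 = 66.1 degrees

66.1 degrees


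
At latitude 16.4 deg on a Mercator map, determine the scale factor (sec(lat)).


SF = 1 / cos(16.4) = 1 / 0.959314 = 1.042

1.042


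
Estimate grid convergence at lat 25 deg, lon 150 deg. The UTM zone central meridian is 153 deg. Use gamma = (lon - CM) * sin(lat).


gamma = (150 - 153) * sin(25) = -3 * 0.422618 = -1.268 degrees

-1.268 degrees


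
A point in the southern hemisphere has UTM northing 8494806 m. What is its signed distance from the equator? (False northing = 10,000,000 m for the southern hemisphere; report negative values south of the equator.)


For southern: actual = 8494806 - 10000000 = -1505194 m

-1505194 m


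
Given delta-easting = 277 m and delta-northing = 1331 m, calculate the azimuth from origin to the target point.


az = atan2(277, 1331) = 11.8 deg
adjusted to 0-360: 11.8 degrees

11.8 degrees


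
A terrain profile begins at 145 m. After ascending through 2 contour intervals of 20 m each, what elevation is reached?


elevation = 145 + 2 * 20 = 185 m

185 m


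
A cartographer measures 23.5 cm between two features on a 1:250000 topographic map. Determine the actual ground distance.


ground = 23.5 cm * 250000 / 100 = 58750.0 m = 58.75 km

58.75 km


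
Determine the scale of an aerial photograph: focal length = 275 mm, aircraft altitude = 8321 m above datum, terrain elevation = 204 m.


scale = f / (H - h) = 275 mm / 8117 m = 275 / 8117000 = 1:29516

1:29516


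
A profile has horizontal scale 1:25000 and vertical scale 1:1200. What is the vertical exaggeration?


VE = horizontal_scale / vertical_scale = 25000 / 1200 ≈ 20.8

20.8x


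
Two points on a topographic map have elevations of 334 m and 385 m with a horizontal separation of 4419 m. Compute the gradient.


gradient = (385 - 334) / 4419 = 51 / 4419 = 0.0115

0.0115


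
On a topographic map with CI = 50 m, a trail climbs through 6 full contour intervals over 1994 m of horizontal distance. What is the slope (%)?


elevation change = 6 * 50 = 300 m
slope = 300 / 1994 * 100 = 15.0%

15.0%


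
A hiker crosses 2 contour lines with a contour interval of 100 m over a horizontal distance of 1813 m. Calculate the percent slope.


elevation change = 2 * 100 = 200 m
slope = 200 / 1813 * 100 = 11.0%

11.0%


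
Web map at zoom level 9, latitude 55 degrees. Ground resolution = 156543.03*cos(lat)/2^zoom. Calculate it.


res = 156543.03 * cos(55) / 2^9 = 156543.03 * 0.57357644 / 512 = 175.37 m/pixel

175.37 m/pixel


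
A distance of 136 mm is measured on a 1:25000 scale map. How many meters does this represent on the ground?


ground = 136 mm * 25000 / 1000 = 3400.0 m

3400.0 m


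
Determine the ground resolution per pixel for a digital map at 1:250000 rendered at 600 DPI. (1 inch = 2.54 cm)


pixel_cm = 2.54 / 600 ≈ 0.004233 cm
ground = pixel_cm * 250000 / 100 = 2.54 * 250000 / (600 * 100) = 635000 / 60000 ≈ 10.58 m

10.58 m


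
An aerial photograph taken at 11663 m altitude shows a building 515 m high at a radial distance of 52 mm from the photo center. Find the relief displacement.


d = h * r / H = 515 * 52 / 11663 = 2.3 mm

2.3 mm


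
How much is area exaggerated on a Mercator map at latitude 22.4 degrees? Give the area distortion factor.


area_distortion = 1/cos^2(22.4) = 1.17

1.17


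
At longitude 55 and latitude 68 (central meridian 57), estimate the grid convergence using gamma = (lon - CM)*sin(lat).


gamma = (55 - 57) * sin(68) = -2 * 0.927184 = -1.854 degrees

-1.854 degrees


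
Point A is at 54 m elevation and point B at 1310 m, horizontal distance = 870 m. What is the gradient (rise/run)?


gradient = (1310 - 54) / 870 = 1256 / 870 = 1.4437

1.4437


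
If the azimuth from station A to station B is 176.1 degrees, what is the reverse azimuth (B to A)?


back azimuth = (176.1 + 180) mod 360 = 356.1 degrees

356.1 degrees


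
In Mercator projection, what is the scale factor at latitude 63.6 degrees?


SF = 1 / cos(63.6) = 1 / 0.444635 = 2.249

2.249


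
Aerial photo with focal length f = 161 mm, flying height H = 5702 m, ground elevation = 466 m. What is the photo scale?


scale = f / (H - h) = 161 mm / 5236 m = 161 / 5236000 = 1:32522

1:32522


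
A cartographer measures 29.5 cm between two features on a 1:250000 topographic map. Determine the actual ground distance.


ground = 29.5 cm * 250000 / 100 = 73750.0 m = 73.75 km

73.75 km
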